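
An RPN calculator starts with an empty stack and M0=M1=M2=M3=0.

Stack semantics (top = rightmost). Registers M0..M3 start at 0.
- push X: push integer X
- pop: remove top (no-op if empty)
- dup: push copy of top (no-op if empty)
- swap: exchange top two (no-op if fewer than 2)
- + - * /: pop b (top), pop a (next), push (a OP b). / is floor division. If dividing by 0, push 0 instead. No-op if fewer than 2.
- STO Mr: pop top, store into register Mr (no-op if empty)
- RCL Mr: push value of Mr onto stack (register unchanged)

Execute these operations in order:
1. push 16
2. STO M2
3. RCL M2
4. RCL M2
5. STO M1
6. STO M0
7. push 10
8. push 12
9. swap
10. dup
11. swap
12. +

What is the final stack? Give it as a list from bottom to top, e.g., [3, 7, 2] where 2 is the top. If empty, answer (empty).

After op 1 (push 16): stack=[16] mem=[0,0,0,0]
After op 2 (STO M2): stack=[empty] mem=[0,0,16,0]
After op 3 (RCL M2): stack=[16] mem=[0,0,16,0]
After op 4 (RCL M2): stack=[16,16] mem=[0,0,16,0]
After op 5 (STO M1): stack=[16] mem=[0,16,16,0]
After op 6 (STO M0): stack=[empty] mem=[16,16,16,0]
After op 7 (push 10): stack=[10] mem=[16,16,16,0]
After op 8 (push 12): stack=[10,12] mem=[16,16,16,0]
After op 9 (swap): stack=[12,10] mem=[16,16,16,0]
After op 10 (dup): stack=[12,10,10] mem=[16,16,16,0]
After op 11 (swap): stack=[12,10,10] mem=[16,16,16,0]
After op 12 (+): stack=[12,20] mem=[16,16,16,0]

Answer: [12, 20]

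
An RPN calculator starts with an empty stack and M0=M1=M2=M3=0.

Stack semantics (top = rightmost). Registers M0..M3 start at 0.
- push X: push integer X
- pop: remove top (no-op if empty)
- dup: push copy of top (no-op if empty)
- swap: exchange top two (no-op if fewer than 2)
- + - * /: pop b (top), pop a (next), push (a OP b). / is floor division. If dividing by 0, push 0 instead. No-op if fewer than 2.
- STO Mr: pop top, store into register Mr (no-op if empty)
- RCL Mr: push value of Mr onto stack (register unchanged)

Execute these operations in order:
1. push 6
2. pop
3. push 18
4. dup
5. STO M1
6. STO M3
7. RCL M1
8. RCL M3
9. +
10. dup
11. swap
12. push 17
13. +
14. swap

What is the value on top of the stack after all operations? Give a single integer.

Answer: 36

Derivation:
After op 1 (push 6): stack=[6] mem=[0,0,0,0]
After op 2 (pop): stack=[empty] mem=[0,0,0,0]
After op 3 (push 18): stack=[18] mem=[0,0,0,0]
After op 4 (dup): stack=[18,18] mem=[0,0,0,0]
After op 5 (STO M1): stack=[18] mem=[0,18,0,0]
After op 6 (STO M3): stack=[empty] mem=[0,18,0,18]
After op 7 (RCL M1): stack=[18] mem=[0,18,0,18]
After op 8 (RCL M3): stack=[18,18] mem=[0,18,0,18]
After op 9 (+): stack=[36] mem=[0,18,0,18]
After op 10 (dup): stack=[36,36] mem=[0,18,0,18]
After op 11 (swap): stack=[36,36] mem=[0,18,0,18]
After op 12 (push 17): stack=[36,36,17] mem=[0,18,0,18]
After op 13 (+): stack=[36,53] mem=[0,18,0,18]
After op 14 (swap): stack=[53,36] mem=[0,18,0,18]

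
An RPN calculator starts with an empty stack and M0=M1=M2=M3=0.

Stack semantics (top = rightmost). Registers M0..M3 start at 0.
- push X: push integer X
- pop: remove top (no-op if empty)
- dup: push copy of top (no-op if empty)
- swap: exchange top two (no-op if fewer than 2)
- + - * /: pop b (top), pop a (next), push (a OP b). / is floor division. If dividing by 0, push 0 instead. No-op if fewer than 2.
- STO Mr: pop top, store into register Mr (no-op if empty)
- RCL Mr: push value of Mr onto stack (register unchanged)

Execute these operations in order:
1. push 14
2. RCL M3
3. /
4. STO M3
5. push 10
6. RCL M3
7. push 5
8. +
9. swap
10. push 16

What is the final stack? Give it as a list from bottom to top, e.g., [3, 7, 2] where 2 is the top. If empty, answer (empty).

Answer: [5, 10, 16]

Derivation:
After op 1 (push 14): stack=[14] mem=[0,0,0,0]
After op 2 (RCL M3): stack=[14,0] mem=[0,0,0,0]
After op 3 (/): stack=[0] mem=[0,0,0,0]
After op 4 (STO M3): stack=[empty] mem=[0,0,0,0]
After op 5 (push 10): stack=[10] mem=[0,0,0,0]
After op 6 (RCL M3): stack=[10,0] mem=[0,0,0,0]
After op 7 (push 5): stack=[10,0,5] mem=[0,0,0,0]
After op 8 (+): stack=[10,5] mem=[0,0,0,0]
After op 9 (swap): stack=[5,10] mem=[0,0,0,0]
After op 10 (push 16): stack=[5,10,16] mem=[0,0,0,0]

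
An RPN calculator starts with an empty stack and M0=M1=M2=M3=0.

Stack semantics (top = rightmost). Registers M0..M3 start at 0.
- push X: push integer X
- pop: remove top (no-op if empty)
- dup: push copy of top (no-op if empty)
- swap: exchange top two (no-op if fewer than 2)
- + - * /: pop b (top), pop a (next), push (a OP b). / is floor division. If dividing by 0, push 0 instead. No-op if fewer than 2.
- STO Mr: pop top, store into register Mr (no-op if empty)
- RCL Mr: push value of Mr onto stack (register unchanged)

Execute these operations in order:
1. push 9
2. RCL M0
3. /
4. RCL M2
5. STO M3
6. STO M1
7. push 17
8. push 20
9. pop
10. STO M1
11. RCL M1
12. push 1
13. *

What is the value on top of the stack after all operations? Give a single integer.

After op 1 (push 9): stack=[9] mem=[0,0,0,0]
After op 2 (RCL M0): stack=[9,0] mem=[0,0,0,0]
After op 3 (/): stack=[0] mem=[0,0,0,0]
After op 4 (RCL M2): stack=[0,0] mem=[0,0,0,0]
After op 5 (STO M3): stack=[0] mem=[0,0,0,0]
After op 6 (STO M1): stack=[empty] mem=[0,0,0,0]
After op 7 (push 17): stack=[17] mem=[0,0,0,0]
After op 8 (push 20): stack=[17,20] mem=[0,0,0,0]
After op 9 (pop): stack=[17] mem=[0,0,0,0]
After op 10 (STO M1): stack=[empty] mem=[0,17,0,0]
After op 11 (RCL M1): stack=[17] mem=[0,17,0,0]
After op 12 (push 1): stack=[17,1] mem=[0,17,0,0]
After op 13 (*): stack=[17] mem=[0,17,0,0]

Answer: 17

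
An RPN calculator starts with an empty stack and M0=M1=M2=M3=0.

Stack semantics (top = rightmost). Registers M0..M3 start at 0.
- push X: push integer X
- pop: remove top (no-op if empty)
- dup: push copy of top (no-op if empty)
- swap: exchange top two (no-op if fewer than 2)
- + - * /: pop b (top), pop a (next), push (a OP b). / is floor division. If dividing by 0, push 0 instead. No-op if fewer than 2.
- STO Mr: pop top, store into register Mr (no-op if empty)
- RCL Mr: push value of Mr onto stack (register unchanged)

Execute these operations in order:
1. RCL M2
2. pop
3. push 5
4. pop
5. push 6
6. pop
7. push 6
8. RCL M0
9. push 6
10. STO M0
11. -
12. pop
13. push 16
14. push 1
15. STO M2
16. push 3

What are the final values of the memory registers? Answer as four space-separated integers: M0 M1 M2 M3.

Answer: 6 0 1 0

Derivation:
After op 1 (RCL M2): stack=[0] mem=[0,0,0,0]
After op 2 (pop): stack=[empty] mem=[0,0,0,0]
After op 3 (push 5): stack=[5] mem=[0,0,0,0]
After op 4 (pop): stack=[empty] mem=[0,0,0,0]
After op 5 (push 6): stack=[6] mem=[0,0,0,0]
After op 6 (pop): stack=[empty] mem=[0,0,0,0]
After op 7 (push 6): stack=[6] mem=[0,0,0,0]
After op 8 (RCL M0): stack=[6,0] mem=[0,0,0,0]
After op 9 (push 6): stack=[6,0,6] mem=[0,0,0,0]
After op 10 (STO M0): stack=[6,0] mem=[6,0,0,0]
After op 11 (-): stack=[6] mem=[6,0,0,0]
After op 12 (pop): stack=[empty] mem=[6,0,0,0]
After op 13 (push 16): stack=[16] mem=[6,0,0,0]
After op 14 (push 1): stack=[16,1] mem=[6,0,0,0]
After op 15 (STO M2): stack=[16] mem=[6,0,1,0]
After op 16 (push 3): stack=[16,3] mem=[6,0,1,0]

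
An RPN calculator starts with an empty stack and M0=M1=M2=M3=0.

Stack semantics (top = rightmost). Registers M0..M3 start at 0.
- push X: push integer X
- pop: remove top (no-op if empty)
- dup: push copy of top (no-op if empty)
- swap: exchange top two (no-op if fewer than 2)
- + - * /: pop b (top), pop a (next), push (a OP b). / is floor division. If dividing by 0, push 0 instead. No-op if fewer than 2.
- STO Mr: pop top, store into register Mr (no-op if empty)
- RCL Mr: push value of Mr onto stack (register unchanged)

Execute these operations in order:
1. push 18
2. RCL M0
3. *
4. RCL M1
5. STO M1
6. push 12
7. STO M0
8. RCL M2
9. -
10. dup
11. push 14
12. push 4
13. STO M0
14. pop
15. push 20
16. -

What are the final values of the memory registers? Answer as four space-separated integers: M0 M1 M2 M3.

After op 1 (push 18): stack=[18] mem=[0,0,0,0]
After op 2 (RCL M0): stack=[18,0] mem=[0,0,0,0]
After op 3 (*): stack=[0] mem=[0,0,0,0]
After op 4 (RCL M1): stack=[0,0] mem=[0,0,0,0]
After op 5 (STO M1): stack=[0] mem=[0,0,0,0]
After op 6 (push 12): stack=[0,12] mem=[0,0,0,0]
After op 7 (STO M0): stack=[0] mem=[12,0,0,0]
After op 8 (RCL M2): stack=[0,0] mem=[12,0,0,0]
After op 9 (-): stack=[0] mem=[12,0,0,0]
After op 10 (dup): stack=[0,0] mem=[12,0,0,0]
After op 11 (push 14): stack=[0,0,14] mem=[12,0,0,0]
After op 12 (push 4): stack=[0,0,14,4] mem=[12,0,0,0]
After op 13 (STO M0): stack=[0,0,14] mem=[4,0,0,0]
After op 14 (pop): stack=[0,0] mem=[4,0,0,0]
After op 15 (push 20): stack=[0,0,20] mem=[4,0,0,0]
After op 16 (-): stack=[0,-20] mem=[4,0,0,0]

Answer: 4 0 0 0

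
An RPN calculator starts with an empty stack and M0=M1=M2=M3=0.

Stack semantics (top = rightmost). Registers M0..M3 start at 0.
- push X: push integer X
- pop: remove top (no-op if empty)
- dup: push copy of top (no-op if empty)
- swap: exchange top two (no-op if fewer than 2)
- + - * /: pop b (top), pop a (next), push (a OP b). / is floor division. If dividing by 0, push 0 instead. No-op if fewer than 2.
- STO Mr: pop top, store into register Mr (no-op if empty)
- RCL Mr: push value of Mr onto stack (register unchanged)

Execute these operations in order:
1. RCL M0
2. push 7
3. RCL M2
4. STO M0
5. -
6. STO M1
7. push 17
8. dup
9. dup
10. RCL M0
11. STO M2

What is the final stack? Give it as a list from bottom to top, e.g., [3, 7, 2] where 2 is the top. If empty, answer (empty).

After op 1 (RCL M0): stack=[0] mem=[0,0,0,0]
After op 2 (push 7): stack=[0,7] mem=[0,0,0,0]
After op 3 (RCL M2): stack=[0,7,0] mem=[0,0,0,0]
After op 4 (STO M0): stack=[0,7] mem=[0,0,0,0]
After op 5 (-): stack=[-7] mem=[0,0,0,0]
After op 6 (STO M1): stack=[empty] mem=[0,-7,0,0]
After op 7 (push 17): stack=[17] mem=[0,-7,0,0]
After op 8 (dup): stack=[17,17] mem=[0,-7,0,0]
After op 9 (dup): stack=[17,17,17] mem=[0,-7,0,0]
After op 10 (RCL M0): stack=[17,17,17,0] mem=[0,-7,0,0]
After op 11 (STO M2): stack=[17,17,17] mem=[0,-7,0,0]

Answer: [17, 17, 17]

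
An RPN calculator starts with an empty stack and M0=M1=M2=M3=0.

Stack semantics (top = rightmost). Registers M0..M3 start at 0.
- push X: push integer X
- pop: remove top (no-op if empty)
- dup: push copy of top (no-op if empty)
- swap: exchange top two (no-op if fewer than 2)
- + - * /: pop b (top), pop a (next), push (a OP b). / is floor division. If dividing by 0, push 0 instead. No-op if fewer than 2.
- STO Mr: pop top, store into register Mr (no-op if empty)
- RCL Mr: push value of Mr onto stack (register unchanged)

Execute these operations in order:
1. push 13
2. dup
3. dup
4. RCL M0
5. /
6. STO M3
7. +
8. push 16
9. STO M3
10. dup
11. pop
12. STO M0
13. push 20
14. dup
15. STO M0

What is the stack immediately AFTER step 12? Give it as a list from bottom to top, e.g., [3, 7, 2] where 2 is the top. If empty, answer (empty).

After op 1 (push 13): stack=[13] mem=[0,0,0,0]
After op 2 (dup): stack=[13,13] mem=[0,0,0,0]
After op 3 (dup): stack=[13,13,13] mem=[0,0,0,0]
After op 4 (RCL M0): stack=[13,13,13,0] mem=[0,0,0,0]
After op 5 (/): stack=[13,13,0] mem=[0,0,0,0]
After op 6 (STO M3): stack=[13,13] mem=[0,0,0,0]
After op 7 (+): stack=[26] mem=[0,0,0,0]
After op 8 (push 16): stack=[26,16] mem=[0,0,0,0]
After op 9 (STO M3): stack=[26] mem=[0,0,0,16]
After op 10 (dup): stack=[26,26] mem=[0,0,0,16]
After op 11 (pop): stack=[26] mem=[0,0,0,16]
After op 12 (STO M0): stack=[empty] mem=[26,0,0,16]

(empty)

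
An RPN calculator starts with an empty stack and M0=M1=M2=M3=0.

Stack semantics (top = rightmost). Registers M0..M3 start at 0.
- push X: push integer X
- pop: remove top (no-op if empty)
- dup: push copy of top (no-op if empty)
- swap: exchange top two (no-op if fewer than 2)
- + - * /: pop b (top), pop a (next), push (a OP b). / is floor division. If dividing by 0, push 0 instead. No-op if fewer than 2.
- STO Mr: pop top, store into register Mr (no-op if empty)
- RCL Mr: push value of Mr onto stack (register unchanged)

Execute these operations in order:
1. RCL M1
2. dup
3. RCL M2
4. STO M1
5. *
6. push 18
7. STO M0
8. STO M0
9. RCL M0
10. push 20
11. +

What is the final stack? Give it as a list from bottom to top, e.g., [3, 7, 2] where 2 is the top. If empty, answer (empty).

Answer: [20]

Derivation:
After op 1 (RCL M1): stack=[0] mem=[0,0,0,0]
After op 2 (dup): stack=[0,0] mem=[0,0,0,0]
After op 3 (RCL M2): stack=[0,0,0] mem=[0,0,0,0]
After op 4 (STO M1): stack=[0,0] mem=[0,0,0,0]
After op 5 (*): stack=[0] mem=[0,0,0,0]
After op 6 (push 18): stack=[0,18] mem=[0,0,0,0]
After op 7 (STO M0): stack=[0] mem=[18,0,0,0]
After op 8 (STO M0): stack=[empty] mem=[0,0,0,0]
After op 9 (RCL M0): stack=[0] mem=[0,0,0,0]
After op 10 (push 20): stack=[0,20] mem=[0,0,0,0]
After op 11 (+): stack=[20] mem=[0,0,0,0]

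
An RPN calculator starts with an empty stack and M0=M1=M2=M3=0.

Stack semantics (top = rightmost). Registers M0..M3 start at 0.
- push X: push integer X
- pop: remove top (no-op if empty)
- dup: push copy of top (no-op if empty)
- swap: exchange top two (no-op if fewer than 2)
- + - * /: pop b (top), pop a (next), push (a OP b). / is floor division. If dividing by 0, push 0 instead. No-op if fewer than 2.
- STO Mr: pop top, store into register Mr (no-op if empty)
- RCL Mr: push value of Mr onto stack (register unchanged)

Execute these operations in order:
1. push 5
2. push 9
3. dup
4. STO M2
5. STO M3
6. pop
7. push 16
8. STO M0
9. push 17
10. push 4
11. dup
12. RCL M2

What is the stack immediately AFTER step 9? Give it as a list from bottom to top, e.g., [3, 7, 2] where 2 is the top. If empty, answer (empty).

After op 1 (push 5): stack=[5] mem=[0,0,0,0]
After op 2 (push 9): stack=[5,9] mem=[0,0,0,0]
After op 3 (dup): stack=[5,9,9] mem=[0,0,0,0]
After op 4 (STO M2): stack=[5,9] mem=[0,0,9,0]
After op 5 (STO M3): stack=[5] mem=[0,0,9,9]
After op 6 (pop): stack=[empty] mem=[0,0,9,9]
After op 7 (push 16): stack=[16] mem=[0,0,9,9]
After op 8 (STO M0): stack=[empty] mem=[16,0,9,9]
After op 9 (push 17): stack=[17] mem=[16,0,9,9]

[17]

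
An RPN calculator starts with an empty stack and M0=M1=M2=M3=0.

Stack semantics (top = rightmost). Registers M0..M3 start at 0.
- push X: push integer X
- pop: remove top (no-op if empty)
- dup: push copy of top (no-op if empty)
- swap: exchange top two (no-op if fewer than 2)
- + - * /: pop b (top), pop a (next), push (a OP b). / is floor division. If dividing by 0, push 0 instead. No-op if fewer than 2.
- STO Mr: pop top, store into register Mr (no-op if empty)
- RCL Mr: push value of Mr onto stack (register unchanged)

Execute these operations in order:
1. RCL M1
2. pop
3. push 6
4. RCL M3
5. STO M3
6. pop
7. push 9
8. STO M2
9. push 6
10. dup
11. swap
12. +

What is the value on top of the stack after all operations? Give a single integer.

After op 1 (RCL M1): stack=[0] mem=[0,0,0,0]
After op 2 (pop): stack=[empty] mem=[0,0,0,0]
After op 3 (push 6): stack=[6] mem=[0,0,0,0]
After op 4 (RCL M3): stack=[6,0] mem=[0,0,0,0]
After op 5 (STO M3): stack=[6] mem=[0,0,0,0]
After op 6 (pop): stack=[empty] mem=[0,0,0,0]
After op 7 (push 9): stack=[9] mem=[0,0,0,0]
After op 8 (STO M2): stack=[empty] mem=[0,0,9,0]
After op 9 (push 6): stack=[6] mem=[0,0,9,0]
After op 10 (dup): stack=[6,6] mem=[0,0,9,0]
After op 11 (swap): stack=[6,6] mem=[0,0,9,0]
After op 12 (+): stack=[12] mem=[0,0,9,0]

Answer: 12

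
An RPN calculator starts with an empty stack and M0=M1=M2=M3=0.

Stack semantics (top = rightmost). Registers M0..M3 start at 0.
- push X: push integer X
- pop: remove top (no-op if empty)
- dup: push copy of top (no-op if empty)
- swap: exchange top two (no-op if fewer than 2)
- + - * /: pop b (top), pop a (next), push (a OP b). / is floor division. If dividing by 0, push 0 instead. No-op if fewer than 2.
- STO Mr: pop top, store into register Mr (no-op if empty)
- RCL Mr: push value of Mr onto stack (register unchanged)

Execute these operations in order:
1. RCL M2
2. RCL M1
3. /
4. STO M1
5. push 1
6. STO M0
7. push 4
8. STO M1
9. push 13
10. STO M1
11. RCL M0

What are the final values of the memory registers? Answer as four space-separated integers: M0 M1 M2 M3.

Answer: 1 13 0 0

Derivation:
After op 1 (RCL M2): stack=[0] mem=[0,0,0,0]
After op 2 (RCL M1): stack=[0,0] mem=[0,0,0,0]
After op 3 (/): stack=[0] mem=[0,0,0,0]
After op 4 (STO M1): stack=[empty] mem=[0,0,0,0]
After op 5 (push 1): stack=[1] mem=[0,0,0,0]
After op 6 (STO M0): stack=[empty] mem=[1,0,0,0]
After op 7 (push 4): stack=[4] mem=[1,0,0,0]
After op 8 (STO M1): stack=[empty] mem=[1,4,0,0]
After op 9 (push 13): stack=[13] mem=[1,4,0,0]
After op 10 (STO M1): stack=[empty] mem=[1,13,0,0]
After op 11 (RCL M0): stack=[1] mem=[1,13,0,0]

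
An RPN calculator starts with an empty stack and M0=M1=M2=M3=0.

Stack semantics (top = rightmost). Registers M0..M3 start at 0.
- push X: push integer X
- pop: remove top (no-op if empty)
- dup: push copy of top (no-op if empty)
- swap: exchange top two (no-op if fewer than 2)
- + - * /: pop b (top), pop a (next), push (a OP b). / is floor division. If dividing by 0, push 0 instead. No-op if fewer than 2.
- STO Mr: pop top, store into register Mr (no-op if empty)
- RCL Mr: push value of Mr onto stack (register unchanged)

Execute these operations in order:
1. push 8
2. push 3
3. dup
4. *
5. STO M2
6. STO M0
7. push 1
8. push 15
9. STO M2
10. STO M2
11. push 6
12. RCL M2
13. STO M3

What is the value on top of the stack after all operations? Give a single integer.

Answer: 6

Derivation:
After op 1 (push 8): stack=[8] mem=[0,0,0,0]
After op 2 (push 3): stack=[8,3] mem=[0,0,0,0]
After op 3 (dup): stack=[8,3,3] mem=[0,0,0,0]
After op 4 (*): stack=[8,9] mem=[0,0,0,0]
After op 5 (STO M2): stack=[8] mem=[0,0,9,0]
After op 6 (STO M0): stack=[empty] mem=[8,0,9,0]
After op 7 (push 1): stack=[1] mem=[8,0,9,0]
After op 8 (push 15): stack=[1,15] mem=[8,0,9,0]
After op 9 (STO M2): stack=[1] mem=[8,0,15,0]
After op 10 (STO M2): stack=[empty] mem=[8,0,1,0]
After op 11 (push 6): stack=[6] mem=[8,0,1,0]
After op 12 (RCL M2): stack=[6,1] mem=[8,0,1,0]
After op 13 (STO M3): stack=[6] mem=[8,0,1,1]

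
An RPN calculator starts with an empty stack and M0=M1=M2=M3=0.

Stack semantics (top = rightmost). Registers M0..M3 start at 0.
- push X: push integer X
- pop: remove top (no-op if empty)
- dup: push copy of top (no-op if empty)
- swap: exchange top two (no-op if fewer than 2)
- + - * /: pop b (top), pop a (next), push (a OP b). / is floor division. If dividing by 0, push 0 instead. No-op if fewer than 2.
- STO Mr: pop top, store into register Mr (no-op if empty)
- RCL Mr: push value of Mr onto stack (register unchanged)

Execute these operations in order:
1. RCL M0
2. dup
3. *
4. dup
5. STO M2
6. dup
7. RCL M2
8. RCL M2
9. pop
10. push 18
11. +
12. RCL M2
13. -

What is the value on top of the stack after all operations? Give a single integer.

Answer: 18

Derivation:
After op 1 (RCL M0): stack=[0] mem=[0,0,0,0]
After op 2 (dup): stack=[0,0] mem=[0,0,0,0]
After op 3 (*): stack=[0] mem=[0,0,0,0]
After op 4 (dup): stack=[0,0] mem=[0,0,0,0]
After op 5 (STO M2): stack=[0] mem=[0,0,0,0]
After op 6 (dup): stack=[0,0] mem=[0,0,0,0]
After op 7 (RCL M2): stack=[0,0,0] mem=[0,0,0,0]
After op 8 (RCL M2): stack=[0,0,0,0] mem=[0,0,0,0]
After op 9 (pop): stack=[0,0,0] mem=[0,0,0,0]
After op 10 (push 18): stack=[0,0,0,18] mem=[0,0,0,0]
After op 11 (+): stack=[0,0,18] mem=[0,0,0,0]
After op 12 (RCL M2): stack=[0,0,18,0] mem=[0,0,0,0]
After op 13 (-): stack=[0,0,18] mem=[0,0,0,0]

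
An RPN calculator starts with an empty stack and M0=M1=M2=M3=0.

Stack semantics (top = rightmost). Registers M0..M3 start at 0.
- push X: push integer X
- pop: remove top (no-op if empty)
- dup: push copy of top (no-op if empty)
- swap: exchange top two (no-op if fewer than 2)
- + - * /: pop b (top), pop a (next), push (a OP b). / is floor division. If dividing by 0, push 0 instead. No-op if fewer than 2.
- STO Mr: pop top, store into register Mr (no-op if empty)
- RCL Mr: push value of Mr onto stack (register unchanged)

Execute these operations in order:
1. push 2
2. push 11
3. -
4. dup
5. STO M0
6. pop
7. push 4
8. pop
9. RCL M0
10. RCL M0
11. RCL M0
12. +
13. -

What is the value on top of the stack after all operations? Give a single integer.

Answer: 9

Derivation:
After op 1 (push 2): stack=[2] mem=[0,0,0,0]
After op 2 (push 11): stack=[2,11] mem=[0,0,0,0]
After op 3 (-): stack=[-9] mem=[0,0,0,0]
After op 4 (dup): stack=[-9,-9] mem=[0,0,0,0]
After op 5 (STO M0): stack=[-9] mem=[-9,0,0,0]
After op 6 (pop): stack=[empty] mem=[-9,0,0,0]
After op 7 (push 4): stack=[4] mem=[-9,0,0,0]
After op 8 (pop): stack=[empty] mem=[-9,0,0,0]
After op 9 (RCL M0): stack=[-9] mem=[-9,0,0,0]
After op 10 (RCL M0): stack=[-9,-9] mem=[-9,0,0,0]
After op 11 (RCL M0): stack=[-9,-9,-9] mem=[-9,0,0,0]
After op 12 (+): stack=[-9,-18] mem=[-9,0,0,0]
After op 13 (-): stack=[9] mem=[-9,0,0,0]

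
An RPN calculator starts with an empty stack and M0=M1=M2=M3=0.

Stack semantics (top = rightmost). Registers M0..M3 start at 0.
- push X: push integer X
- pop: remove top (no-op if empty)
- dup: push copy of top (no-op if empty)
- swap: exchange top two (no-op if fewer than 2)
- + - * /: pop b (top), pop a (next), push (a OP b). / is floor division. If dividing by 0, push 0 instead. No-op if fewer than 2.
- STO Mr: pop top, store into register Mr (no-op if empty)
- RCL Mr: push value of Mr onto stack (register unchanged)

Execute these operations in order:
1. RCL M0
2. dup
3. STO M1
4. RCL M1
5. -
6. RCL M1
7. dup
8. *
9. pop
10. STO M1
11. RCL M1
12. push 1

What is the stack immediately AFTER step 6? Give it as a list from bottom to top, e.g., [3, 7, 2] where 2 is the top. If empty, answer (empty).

After op 1 (RCL M0): stack=[0] mem=[0,0,0,0]
After op 2 (dup): stack=[0,0] mem=[0,0,0,0]
After op 3 (STO M1): stack=[0] mem=[0,0,0,0]
After op 4 (RCL M1): stack=[0,0] mem=[0,0,0,0]
After op 5 (-): stack=[0] mem=[0,0,0,0]
After op 6 (RCL M1): stack=[0,0] mem=[0,0,0,0]

[0, 0]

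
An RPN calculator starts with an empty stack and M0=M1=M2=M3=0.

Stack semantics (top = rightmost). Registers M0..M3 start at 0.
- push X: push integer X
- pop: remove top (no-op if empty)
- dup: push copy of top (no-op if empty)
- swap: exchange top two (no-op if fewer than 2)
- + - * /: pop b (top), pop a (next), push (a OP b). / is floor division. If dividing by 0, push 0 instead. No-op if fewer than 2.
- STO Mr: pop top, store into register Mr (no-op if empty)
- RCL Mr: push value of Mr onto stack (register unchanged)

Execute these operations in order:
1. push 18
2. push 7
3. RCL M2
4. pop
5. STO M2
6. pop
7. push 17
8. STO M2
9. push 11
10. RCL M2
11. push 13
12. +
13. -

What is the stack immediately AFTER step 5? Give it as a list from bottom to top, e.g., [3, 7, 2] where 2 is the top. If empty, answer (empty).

After op 1 (push 18): stack=[18] mem=[0,0,0,0]
After op 2 (push 7): stack=[18,7] mem=[0,0,0,0]
After op 3 (RCL M2): stack=[18,7,0] mem=[0,0,0,0]
After op 4 (pop): stack=[18,7] mem=[0,0,0,0]
After op 5 (STO M2): stack=[18] mem=[0,0,7,0]

[18]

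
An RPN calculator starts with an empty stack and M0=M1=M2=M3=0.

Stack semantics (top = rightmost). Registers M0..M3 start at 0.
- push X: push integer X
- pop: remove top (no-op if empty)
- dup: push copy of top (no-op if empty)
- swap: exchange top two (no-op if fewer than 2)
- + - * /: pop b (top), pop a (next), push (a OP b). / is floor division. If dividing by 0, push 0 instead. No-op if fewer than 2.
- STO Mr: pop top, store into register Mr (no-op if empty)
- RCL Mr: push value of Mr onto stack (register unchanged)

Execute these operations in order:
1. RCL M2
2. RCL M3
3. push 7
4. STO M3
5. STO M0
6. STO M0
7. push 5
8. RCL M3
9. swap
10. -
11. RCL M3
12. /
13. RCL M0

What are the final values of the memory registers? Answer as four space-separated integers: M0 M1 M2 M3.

Answer: 0 0 0 7

Derivation:
After op 1 (RCL M2): stack=[0] mem=[0,0,0,0]
After op 2 (RCL M3): stack=[0,0] mem=[0,0,0,0]
After op 3 (push 7): stack=[0,0,7] mem=[0,0,0,0]
After op 4 (STO M3): stack=[0,0] mem=[0,0,0,7]
After op 5 (STO M0): stack=[0] mem=[0,0,0,7]
After op 6 (STO M0): stack=[empty] mem=[0,0,0,7]
After op 7 (push 5): stack=[5] mem=[0,0,0,7]
After op 8 (RCL M3): stack=[5,7] mem=[0,0,0,7]
After op 9 (swap): stack=[7,5] mem=[0,0,0,7]
After op 10 (-): stack=[2] mem=[0,0,0,7]
After op 11 (RCL M3): stack=[2,7] mem=[0,0,0,7]
After op 12 (/): stack=[0] mem=[0,0,0,7]
After op 13 (RCL M0): stack=[0,0] mem=[0,0,0,7]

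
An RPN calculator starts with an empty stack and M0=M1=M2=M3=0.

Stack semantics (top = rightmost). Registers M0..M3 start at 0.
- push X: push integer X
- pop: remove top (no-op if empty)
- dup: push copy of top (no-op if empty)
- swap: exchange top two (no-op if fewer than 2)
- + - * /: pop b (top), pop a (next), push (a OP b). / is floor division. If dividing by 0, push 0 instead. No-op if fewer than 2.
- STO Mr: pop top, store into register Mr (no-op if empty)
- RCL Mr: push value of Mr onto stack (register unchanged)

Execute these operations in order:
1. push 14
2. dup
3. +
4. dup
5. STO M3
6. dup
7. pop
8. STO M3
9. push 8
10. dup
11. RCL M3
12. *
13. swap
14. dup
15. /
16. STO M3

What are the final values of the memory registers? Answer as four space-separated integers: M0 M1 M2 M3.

After op 1 (push 14): stack=[14] mem=[0,0,0,0]
After op 2 (dup): stack=[14,14] mem=[0,0,0,0]
After op 3 (+): stack=[28] mem=[0,0,0,0]
After op 4 (dup): stack=[28,28] mem=[0,0,0,0]
After op 5 (STO M3): stack=[28] mem=[0,0,0,28]
After op 6 (dup): stack=[28,28] mem=[0,0,0,28]
After op 7 (pop): stack=[28] mem=[0,0,0,28]
After op 8 (STO M3): stack=[empty] mem=[0,0,0,28]
After op 9 (push 8): stack=[8] mem=[0,0,0,28]
After op 10 (dup): stack=[8,8] mem=[0,0,0,28]
After op 11 (RCL M3): stack=[8,8,28] mem=[0,0,0,28]
After op 12 (*): stack=[8,224] mem=[0,0,0,28]
After op 13 (swap): stack=[224,8] mem=[0,0,0,28]
After op 14 (dup): stack=[224,8,8] mem=[0,0,0,28]
After op 15 (/): stack=[224,1] mem=[0,0,0,28]
After op 16 (STO M3): stack=[224] mem=[0,0,0,1]

Answer: 0 0 0 1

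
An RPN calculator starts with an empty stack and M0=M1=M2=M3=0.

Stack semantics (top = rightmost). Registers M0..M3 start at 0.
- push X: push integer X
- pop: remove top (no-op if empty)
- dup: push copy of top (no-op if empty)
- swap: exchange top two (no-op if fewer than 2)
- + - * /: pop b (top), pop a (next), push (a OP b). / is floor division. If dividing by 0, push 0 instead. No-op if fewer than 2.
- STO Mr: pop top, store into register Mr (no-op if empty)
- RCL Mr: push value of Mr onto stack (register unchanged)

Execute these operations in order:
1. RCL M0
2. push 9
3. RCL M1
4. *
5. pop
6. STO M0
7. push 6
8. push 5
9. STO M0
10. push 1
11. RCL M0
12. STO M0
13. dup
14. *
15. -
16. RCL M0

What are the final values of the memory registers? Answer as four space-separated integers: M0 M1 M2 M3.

Answer: 5 0 0 0

Derivation:
After op 1 (RCL M0): stack=[0] mem=[0,0,0,0]
After op 2 (push 9): stack=[0,9] mem=[0,0,0,0]
After op 3 (RCL M1): stack=[0,9,0] mem=[0,0,0,0]
After op 4 (*): stack=[0,0] mem=[0,0,0,0]
After op 5 (pop): stack=[0] mem=[0,0,0,0]
After op 6 (STO M0): stack=[empty] mem=[0,0,0,0]
After op 7 (push 6): stack=[6] mem=[0,0,0,0]
After op 8 (push 5): stack=[6,5] mem=[0,0,0,0]
After op 9 (STO M0): stack=[6] mem=[5,0,0,0]
After op 10 (push 1): stack=[6,1] mem=[5,0,0,0]
After op 11 (RCL M0): stack=[6,1,5] mem=[5,0,0,0]
After op 12 (STO M0): stack=[6,1] mem=[5,0,0,0]
After op 13 (dup): stack=[6,1,1] mem=[5,0,0,0]
After op 14 (*): stack=[6,1] mem=[5,0,0,0]
After op 15 (-): stack=[5] mem=[5,0,0,0]
After op 16 (RCL M0): stack=[5,5] mem=[5,0,0,0]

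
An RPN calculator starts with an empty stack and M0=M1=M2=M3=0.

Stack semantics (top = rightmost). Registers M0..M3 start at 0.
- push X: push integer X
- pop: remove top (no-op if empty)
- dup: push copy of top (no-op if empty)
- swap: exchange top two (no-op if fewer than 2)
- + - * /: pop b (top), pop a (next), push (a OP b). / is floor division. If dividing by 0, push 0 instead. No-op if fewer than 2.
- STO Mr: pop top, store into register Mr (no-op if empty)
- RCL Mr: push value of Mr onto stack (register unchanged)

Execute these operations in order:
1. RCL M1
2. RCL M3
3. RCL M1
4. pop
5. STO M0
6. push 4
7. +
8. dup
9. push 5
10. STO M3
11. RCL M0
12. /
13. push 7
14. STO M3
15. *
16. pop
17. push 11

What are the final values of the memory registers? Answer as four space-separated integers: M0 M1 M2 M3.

After op 1 (RCL M1): stack=[0] mem=[0,0,0,0]
After op 2 (RCL M3): stack=[0,0] mem=[0,0,0,0]
After op 3 (RCL M1): stack=[0,0,0] mem=[0,0,0,0]
After op 4 (pop): stack=[0,0] mem=[0,0,0,0]
After op 5 (STO M0): stack=[0] mem=[0,0,0,0]
After op 6 (push 4): stack=[0,4] mem=[0,0,0,0]
After op 7 (+): stack=[4] mem=[0,0,0,0]
After op 8 (dup): stack=[4,4] mem=[0,0,0,0]
After op 9 (push 5): stack=[4,4,5] mem=[0,0,0,0]
After op 10 (STO M3): stack=[4,4] mem=[0,0,0,5]
After op 11 (RCL M0): stack=[4,4,0] mem=[0,0,0,5]
After op 12 (/): stack=[4,0] mem=[0,0,0,5]
After op 13 (push 7): stack=[4,0,7] mem=[0,0,0,5]
After op 14 (STO M3): stack=[4,0] mem=[0,0,0,7]
After op 15 (*): stack=[0] mem=[0,0,0,7]
After op 16 (pop): stack=[empty] mem=[0,0,0,7]
After op 17 (push 11): stack=[11] mem=[0,0,0,7]

Answer: 0 0 0 7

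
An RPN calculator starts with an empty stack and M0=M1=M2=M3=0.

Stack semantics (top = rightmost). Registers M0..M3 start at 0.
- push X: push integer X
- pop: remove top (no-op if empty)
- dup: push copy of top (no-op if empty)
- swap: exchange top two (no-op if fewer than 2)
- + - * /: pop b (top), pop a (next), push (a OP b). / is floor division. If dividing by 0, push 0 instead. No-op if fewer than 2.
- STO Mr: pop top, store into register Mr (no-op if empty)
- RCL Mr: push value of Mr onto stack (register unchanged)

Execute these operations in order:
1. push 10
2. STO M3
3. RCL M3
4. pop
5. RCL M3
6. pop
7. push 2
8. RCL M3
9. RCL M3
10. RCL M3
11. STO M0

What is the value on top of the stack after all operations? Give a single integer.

Answer: 10

Derivation:
After op 1 (push 10): stack=[10] mem=[0,0,0,0]
After op 2 (STO M3): stack=[empty] mem=[0,0,0,10]
After op 3 (RCL M3): stack=[10] mem=[0,0,0,10]
After op 4 (pop): stack=[empty] mem=[0,0,0,10]
After op 5 (RCL M3): stack=[10] mem=[0,0,0,10]
After op 6 (pop): stack=[empty] mem=[0,0,0,10]
After op 7 (push 2): stack=[2] mem=[0,0,0,10]
After op 8 (RCL M3): stack=[2,10] mem=[0,0,0,10]
After op 9 (RCL M3): stack=[2,10,10] mem=[0,0,0,10]
After op 10 (RCL M3): stack=[2,10,10,10] mem=[0,0,0,10]
After op 11 (STO M0): stack=[2,10,10] mem=[10,0,0,10]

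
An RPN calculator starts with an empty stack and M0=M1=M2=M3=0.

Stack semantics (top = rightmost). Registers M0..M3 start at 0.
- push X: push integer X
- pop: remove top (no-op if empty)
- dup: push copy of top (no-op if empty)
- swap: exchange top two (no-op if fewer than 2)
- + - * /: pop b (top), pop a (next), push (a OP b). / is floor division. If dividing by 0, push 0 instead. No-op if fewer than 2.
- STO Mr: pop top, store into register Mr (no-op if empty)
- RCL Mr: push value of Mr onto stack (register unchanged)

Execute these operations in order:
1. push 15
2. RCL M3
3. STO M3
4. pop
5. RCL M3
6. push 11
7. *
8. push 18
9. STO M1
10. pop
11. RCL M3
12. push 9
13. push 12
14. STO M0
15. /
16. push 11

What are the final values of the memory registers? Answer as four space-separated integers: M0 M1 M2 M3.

After op 1 (push 15): stack=[15] mem=[0,0,0,0]
After op 2 (RCL M3): stack=[15,0] mem=[0,0,0,0]
After op 3 (STO M3): stack=[15] mem=[0,0,0,0]
After op 4 (pop): stack=[empty] mem=[0,0,0,0]
After op 5 (RCL M3): stack=[0] mem=[0,0,0,0]
After op 6 (push 11): stack=[0,11] mem=[0,0,0,0]
After op 7 (*): stack=[0] mem=[0,0,0,0]
After op 8 (push 18): stack=[0,18] mem=[0,0,0,0]
After op 9 (STO M1): stack=[0] mem=[0,18,0,0]
After op 10 (pop): stack=[empty] mem=[0,18,0,0]
After op 11 (RCL M3): stack=[0] mem=[0,18,0,0]
After op 12 (push 9): stack=[0,9] mem=[0,18,0,0]
After op 13 (push 12): stack=[0,9,12] mem=[0,18,0,0]
After op 14 (STO M0): stack=[0,9] mem=[12,18,0,0]
After op 15 (/): stack=[0] mem=[12,18,0,0]
After op 16 (push 11): stack=[0,11] mem=[12,18,0,0]

Answer: 12 18 0 0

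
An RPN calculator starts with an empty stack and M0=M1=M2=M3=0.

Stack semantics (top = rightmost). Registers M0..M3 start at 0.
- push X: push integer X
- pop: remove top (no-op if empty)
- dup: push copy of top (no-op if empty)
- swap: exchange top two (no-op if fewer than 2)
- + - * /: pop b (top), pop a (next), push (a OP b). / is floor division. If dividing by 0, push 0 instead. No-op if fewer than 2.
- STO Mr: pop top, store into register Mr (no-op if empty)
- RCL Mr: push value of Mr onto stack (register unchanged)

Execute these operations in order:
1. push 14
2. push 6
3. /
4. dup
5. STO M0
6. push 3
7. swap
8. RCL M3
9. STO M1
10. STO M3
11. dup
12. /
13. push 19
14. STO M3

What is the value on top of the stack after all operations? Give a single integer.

Answer: 1

Derivation:
After op 1 (push 14): stack=[14] mem=[0,0,0,0]
After op 2 (push 6): stack=[14,6] mem=[0,0,0,0]
After op 3 (/): stack=[2] mem=[0,0,0,0]
After op 4 (dup): stack=[2,2] mem=[0,0,0,0]
After op 5 (STO M0): stack=[2] mem=[2,0,0,0]
After op 6 (push 3): stack=[2,3] mem=[2,0,0,0]
After op 7 (swap): stack=[3,2] mem=[2,0,0,0]
After op 8 (RCL M3): stack=[3,2,0] mem=[2,0,0,0]
After op 9 (STO M1): stack=[3,2] mem=[2,0,0,0]
After op 10 (STO M3): stack=[3] mem=[2,0,0,2]
After op 11 (dup): stack=[3,3] mem=[2,0,0,2]
After op 12 (/): stack=[1] mem=[2,0,0,2]
After op 13 (push 19): stack=[1,19] mem=[2,0,0,2]
After op 14 (STO M3): stack=[1] mem=[2,0,0,19]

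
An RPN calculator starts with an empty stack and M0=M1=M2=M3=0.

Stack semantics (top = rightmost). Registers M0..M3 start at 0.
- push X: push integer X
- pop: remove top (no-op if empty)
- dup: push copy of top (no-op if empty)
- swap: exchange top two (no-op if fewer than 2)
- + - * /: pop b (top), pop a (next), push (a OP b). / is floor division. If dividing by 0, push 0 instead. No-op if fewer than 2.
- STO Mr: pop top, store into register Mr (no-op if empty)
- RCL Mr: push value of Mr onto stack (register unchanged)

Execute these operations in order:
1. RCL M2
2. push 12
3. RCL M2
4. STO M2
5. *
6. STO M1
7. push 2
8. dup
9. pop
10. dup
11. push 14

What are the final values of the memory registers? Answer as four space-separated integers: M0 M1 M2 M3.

After op 1 (RCL M2): stack=[0] mem=[0,0,0,0]
After op 2 (push 12): stack=[0,12] mem=[0,0,0,0]
After op 3 (RCL M2): stack=[0,12,0] mem=[0,0,0,0]
After op 4 (STO M2): stack=[0,12] mem=[0,0,0,0]
After op 5 (*): stack=[0] mem=[0,0,0,0]
After op 6 (STO M1): stack=[empty] mem=[0,0,0,0]
After op 7 (push 2): stack=[2] mem=[0,0,0,0]
After op 8 (dup): stack=[2,2] mem=[0,0,0,0]
After op 9 (pop): stack=[2] mem=[0,0,0,0]
After op 10 (dup): stack=[2,2] mem=[0,0,0,0]
After op 11 (push 14): stack=[2,2,14] mem=[0,0,0,0]

Answer: 0 0 0 0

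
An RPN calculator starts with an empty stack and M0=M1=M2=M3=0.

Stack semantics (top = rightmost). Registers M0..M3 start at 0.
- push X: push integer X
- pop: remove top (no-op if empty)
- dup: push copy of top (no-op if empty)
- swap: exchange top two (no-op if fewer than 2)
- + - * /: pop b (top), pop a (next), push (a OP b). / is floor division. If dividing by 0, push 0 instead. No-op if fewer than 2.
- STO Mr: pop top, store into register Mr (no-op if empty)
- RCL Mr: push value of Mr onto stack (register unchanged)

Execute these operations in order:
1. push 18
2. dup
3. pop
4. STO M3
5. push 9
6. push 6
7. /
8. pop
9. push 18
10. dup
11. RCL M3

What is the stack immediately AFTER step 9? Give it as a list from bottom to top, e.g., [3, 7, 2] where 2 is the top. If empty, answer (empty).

After op 1 (push 18): stack=[18] mem=[0,0,0,0]
After op 2 (dup): stack=[18,18] mem=[0,0,0,0]
After op 3 (pop): stack=[18] mem=[0,0,0,0]
After op 4 (STO M3): stack=[empty] mem=[0,0,0,18]
After op 5 (push 9): stack=[9] mem=[0,0,0,18]
After op 6 (push 6): stack=[9,6] mem=[0,0,0,18]
After op 7 (/): stack=[1] mem=[0,0,0,18]
After op 8 (pop): stack=[empty] mem=[0,0,0,18]
After op 9 (push 18): stack=[18] mem=[0,0,0,18]

[18]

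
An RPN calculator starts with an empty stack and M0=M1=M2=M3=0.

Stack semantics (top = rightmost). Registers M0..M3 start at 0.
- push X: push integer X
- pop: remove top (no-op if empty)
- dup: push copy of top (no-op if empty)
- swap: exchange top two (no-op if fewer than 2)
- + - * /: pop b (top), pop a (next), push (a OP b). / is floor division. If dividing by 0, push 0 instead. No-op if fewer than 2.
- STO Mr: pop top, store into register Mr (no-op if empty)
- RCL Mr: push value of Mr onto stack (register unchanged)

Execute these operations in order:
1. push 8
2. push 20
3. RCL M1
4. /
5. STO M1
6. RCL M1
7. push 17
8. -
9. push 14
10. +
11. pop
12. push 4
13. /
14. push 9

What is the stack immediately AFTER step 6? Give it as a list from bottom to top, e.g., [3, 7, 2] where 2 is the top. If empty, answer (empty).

After op 1 (push 8): stack=[8] mem=[0,0,0,0]
After op 2 (push 20): stack=[8,20] mem=[0,0,0,0]
After op 3 (RCL M1): stack=[8,20,0] mem=[0,0,0,0]
After op 4 (/): stack=[8,0] mem=[0,0,0,0]
After op 5 (STO M1): stack=[8] mem=[0,0,0,0]
After op 6 (RCL M1): stack=[8,0] mem=[0,0,0,0]

[8, 0]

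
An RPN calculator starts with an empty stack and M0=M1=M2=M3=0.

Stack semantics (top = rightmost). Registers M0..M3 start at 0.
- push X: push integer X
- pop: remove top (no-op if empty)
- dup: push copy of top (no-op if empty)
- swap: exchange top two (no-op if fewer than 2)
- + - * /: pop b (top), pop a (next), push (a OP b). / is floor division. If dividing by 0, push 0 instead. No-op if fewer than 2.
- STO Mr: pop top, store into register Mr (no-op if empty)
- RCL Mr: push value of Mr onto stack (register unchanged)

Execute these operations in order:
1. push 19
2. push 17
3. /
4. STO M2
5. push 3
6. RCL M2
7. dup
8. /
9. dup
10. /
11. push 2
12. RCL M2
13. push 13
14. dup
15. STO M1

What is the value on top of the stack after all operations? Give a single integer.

Answer: 13

Derivation:
After op 1 (push 19): stack=[19] mem=[0,0,0,0]
After op 2 (push 17): stack=[19,17] mem=[0,0,0,0]
After op 3 (/): stack=[1] mem=[0,0,0,0]
After op 4 (STO M2): stack=[empty] mem=[0,0,1,0]
After op 5 (push 3): stack=[3] mem=[0,0,1,0]
After op 6 (RCL M2): stack=[3,1] mem=[0,0,1,0]
After op 7 (dup): stack=[3,1,1] mem=[0,0,1,0]
After op 8 (/): stack=[3,1] mem=[0,0,1,0]
After op 9 (dup): stack=[3,1,1] mem=[0,0,1,0]
After op 10 (/): stack=[3,1] mem=[0,0,1,0]
After op 11 (push 2): stack=[3,1,2] mem=[0,0,1,0]
After op 12 (RCL M2): stack=[3,1,2,1] mem=[0,0,1,0]
After op 13 (push 13): stack=[3,1,2,1,13] mem=[0,0,1,0]
After op 14 (dup): stack=[3,1,2,1,13,13] mem=[0,0,1,0]
After op 15 (STO M1): stack=[3,1,2,1,13] mem=[0,13,1,0]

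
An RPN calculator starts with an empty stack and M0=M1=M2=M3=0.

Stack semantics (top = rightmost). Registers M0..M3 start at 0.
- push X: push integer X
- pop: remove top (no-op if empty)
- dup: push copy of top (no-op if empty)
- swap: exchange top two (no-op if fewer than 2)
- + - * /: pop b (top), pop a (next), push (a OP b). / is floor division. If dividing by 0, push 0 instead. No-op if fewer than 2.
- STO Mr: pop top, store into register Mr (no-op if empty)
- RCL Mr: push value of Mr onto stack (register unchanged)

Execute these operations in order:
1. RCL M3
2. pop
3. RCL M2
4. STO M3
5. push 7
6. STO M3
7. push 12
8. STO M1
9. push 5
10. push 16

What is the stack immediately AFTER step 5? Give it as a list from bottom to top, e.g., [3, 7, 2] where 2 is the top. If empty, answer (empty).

After op 1 (RCL M3): stack=[0] mem=[0,0,0,0]
After op 2 (pop): stack=[empty] mem=[0,0,0,0]
After op 3 (RCL M2): stack=[0] mem=[0,0,0,0]
After op 4 (STO M3): stack=[empty] mem=[0,0,0,0]
After op 5 (push 7): stack=[7] mem=[0,0,0,0]

[7]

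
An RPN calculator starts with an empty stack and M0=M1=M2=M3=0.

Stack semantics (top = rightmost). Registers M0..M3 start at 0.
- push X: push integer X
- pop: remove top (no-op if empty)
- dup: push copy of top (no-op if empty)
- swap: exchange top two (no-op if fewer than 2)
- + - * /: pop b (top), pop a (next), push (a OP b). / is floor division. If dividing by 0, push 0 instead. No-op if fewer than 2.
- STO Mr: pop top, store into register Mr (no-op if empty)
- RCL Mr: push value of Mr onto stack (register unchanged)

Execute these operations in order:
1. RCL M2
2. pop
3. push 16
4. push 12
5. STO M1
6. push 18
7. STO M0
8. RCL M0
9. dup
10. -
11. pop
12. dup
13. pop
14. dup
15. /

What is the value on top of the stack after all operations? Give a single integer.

Answer: 1

Derivation:
After op 1 (RCL M2): stack=[0] mem=[0,0,0,0]
After op 2 (pop): stack=[empty] mem=[0,0,0,0]
After op 3 (push 16): stack=[16] mem=[0,0,0,0]
After op 4 (push 12): stack=[16,12] mem=[0,0,0,0]
After op 5 (STO M1): stack=[16] mem=[0,12,0,0]
After op 6 (push 18): stack=[16,18] mem=[0,12,0,0]
After op 7 (STO M0): stack=[16] mem=[18,12,0,0]
After op 8 (RCL M0): stack=[16,18] mem=[18,12,0,0]
After op 9 (dup): stack=[16,18,18] mem=[18,12,0,0]
After op 10 (-): stack=[16,0] mem=[18,12,0,0]
After op 11 (pop): stack=[16] mem=[18,12,0,0]
After op 12 (dup): stack=[16,16] mem=[18,12,0,0]
After op 13 (pop): stack=[16] mem=[18,12,0,0]
After op 14 (dup): stack=[16,16] mem=[18,12,0,0]
After op 15 (/): stack=[1] mem=[18,12,0,0]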